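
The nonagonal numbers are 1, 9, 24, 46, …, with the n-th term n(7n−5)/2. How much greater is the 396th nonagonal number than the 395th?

Consecutive nonagonal numbers differ by 7n − 6: here 7·396 − 6 = 2766.

2766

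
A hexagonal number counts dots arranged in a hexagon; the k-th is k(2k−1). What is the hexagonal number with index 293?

171405

293·(2·293 − 1) = 293·585 = 171405.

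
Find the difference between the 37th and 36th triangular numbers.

37

Consecutive triangular numbers differ by n: T_{37} − T_{36} = 37.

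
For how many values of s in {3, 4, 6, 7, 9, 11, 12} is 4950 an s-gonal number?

2

s = 3: P(3, 99) = 4950. ✓
s = 4: P(4, 70) = 4900 and P(4, 71) = 5041; 4950 is not s-gonal.
s = 6: P(6, 50) = 4950. ✓
s = 7: P(7, 44) = 4774 and P(7, 45) = 4995; 4950 is not s-gonal.
s = 9: P(9, 37) = 4699 and P(9, 38) = 4959; 4950 is not s-gonal.
s = 11: P(11, 33) = 4785 and P(11, 34) = 5083; 4950 is not s-gonal.
s = 12: P(12, 31) = 4681 and P(12, 32) = 4992; 4950 is not s-gonal.
Hits: s ∈ {3, 6} → 2.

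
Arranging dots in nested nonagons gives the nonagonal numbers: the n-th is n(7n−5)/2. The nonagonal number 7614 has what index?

47

Set n(7n−5)/2 = 7614, giving 7n² − 5n − 15228 = 0.
The discriminant is 25 + 56·7614 = 426409, and √426409 = 653.
So n = (5 + 653) / 14 = 658/14 = 47.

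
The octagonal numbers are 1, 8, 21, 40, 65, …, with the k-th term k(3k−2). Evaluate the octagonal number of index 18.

936

The 18th octagonal number is n(3n−2) with n = 18.
18·(3·18 − 2) = 18·52 = 936.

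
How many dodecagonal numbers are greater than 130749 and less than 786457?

234

The n-th dodecagonal number is n(5n−4).
Smallest index with value > 130749: n = 163 (giving 132193).
Largest index with value < 786457: n = 396 (giving 782496).
Indices 163 through 396: 234 terms.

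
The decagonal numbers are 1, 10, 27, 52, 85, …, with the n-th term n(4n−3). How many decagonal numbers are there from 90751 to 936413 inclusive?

The n-th decagonal number is n(4n−3).
Smallest index with value ≥ 90751: n = 151 (giving 90751).
Largest index with value ≤ 936413: n = 484 (giving 935572).
Indices 151 through 484: 334 terms.

334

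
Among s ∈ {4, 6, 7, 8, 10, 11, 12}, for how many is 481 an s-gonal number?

1

s = 4: P(4, 21) = 441 and P(4, 22) = 484; 481 is not s-gonal.
s = 6: P(6, 15) = 435 and P(6, 16) = 496; 481 is not s-gonal.
s = 7: P(7, 14) = 469 and P(7, 15) = 540; 481 is not s-gonal.
s = 8: P(8, 13) = 481. ✓
s = 10: P(10, 11) = 451 and P(10, 12) = 540; 481 is not s-gonal.
s = 11: P(11, 10) = 415 and P(11, 11) = 506; 481 is not s-gonal.
s = 12: P(12, 10) = 460 and P(12, 11) = 561; 481 is not s-gonal.
Hits: s ∈ {8} → 1.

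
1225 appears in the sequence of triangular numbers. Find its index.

49

Set n(n+1)/2 = 1225, giving n² + n − 2450 = 0.
The discriminant is 1 + 8·1225 = 9801, and √9801 = 99.
So n = (-1 + 99) / 2 = 98/2 = 49.
Check: 49·50/2 = 1225. ✓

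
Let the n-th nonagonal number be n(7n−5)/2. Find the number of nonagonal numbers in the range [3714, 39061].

74

The n-th nonagonal number is n(7n−5)/2.
Smallest index with value ≥ 3714: n = 33 (giving 3729).
Largest index with value ≤ 39061: n = 106 (giving 39061).
Indices 33 through 106: 74 terms.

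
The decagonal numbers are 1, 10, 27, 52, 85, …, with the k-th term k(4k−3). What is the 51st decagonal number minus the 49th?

794

51·(4·51 − 3) = 10251 and 49·(4·49 − 3) = 9457.
Difference: 10251 − 9457 = 794.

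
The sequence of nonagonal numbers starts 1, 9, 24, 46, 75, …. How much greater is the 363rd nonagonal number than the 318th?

363·(7·363 − 5)/2 = 460284 and 318·(7·318 − 5)/2 = 353139.
Difference: 460284 − 353139 = 107145.

107145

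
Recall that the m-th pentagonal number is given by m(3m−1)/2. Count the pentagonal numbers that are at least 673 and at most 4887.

The n-th pentagonal number is n(3n−1)/2.
Smallest index with value ≥ 673: n = 22 (giving 715).
Largest index with value ≤ 4887: n = 57 (giving 4845).
Indices 22 through 57: 36 terms.

36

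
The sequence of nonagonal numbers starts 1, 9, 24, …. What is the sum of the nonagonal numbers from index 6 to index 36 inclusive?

Σ i(7i−5)/2 = (7Σi² − 5Σi) / 2 over i = 6..36.
Σi = 666 − 15 = 651 and Σi² = 16206 − 55 = 16151.
(7·16151 − 5·651) / 2 = 109802/2 = 54901.

54901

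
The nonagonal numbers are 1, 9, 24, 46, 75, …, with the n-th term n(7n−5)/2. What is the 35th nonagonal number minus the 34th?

Consecutive nonagonal numbers differ by 7n − 6: here 7·35 − 6 = 239.

239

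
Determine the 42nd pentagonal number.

42·(3·42 − 1)/2 = 42·125/2 = 2625.

2625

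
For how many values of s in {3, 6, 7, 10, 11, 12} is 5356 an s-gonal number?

2

s = 3: P(3, 103) = 5356. ✓
s = 6: P(6, 52) = 5356. ✓
s = 7: P(7, 46) = 5221 and P(7, 47) = 5452; 5356 is not s-gonal.
s = 10: P(10, 36) = 5076 and P(10, 37) = 5365; 5356 is not s-gonal.
s = 11: P(11, 34) = 5083 and P(11, 35) = 5390; 5356 is not s-gonal.
s = 12: P(12, 33) = 5313 and P(12, 34) = 5644; 5356 is not s-gonal.
Hits: s ∈ {3, 6} → 2.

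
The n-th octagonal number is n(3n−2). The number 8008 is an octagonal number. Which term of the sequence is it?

Set n(3n−2) = 8008, giving 3n² − 2n − 8008 = 0.
The discriminant is 4 + 12·8008 = 96100, and √96100 = 310.
So n = (2 + 310) / 6 = 312/6 = 52.
Check: 52·(3·52 − 2) = 8008. ✓

52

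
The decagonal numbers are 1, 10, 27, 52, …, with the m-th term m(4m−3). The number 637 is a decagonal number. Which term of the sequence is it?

13

Set n(4n−3) = 637, giving 4n² − 3n − 637 = 0.
The discriminant is 9 + 16·637 = 10201, and √10201 = 101.
So n = (3 + 101) / 8 = 104/8 = 13.
Check: 13·(4·13 − 3) = 637. ✓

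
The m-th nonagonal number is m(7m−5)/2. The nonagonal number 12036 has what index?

Set n(7n−5)/2 = 12036, giving 7n² − 5n − 24072 = 0.
The discriminant is 25 + 56·12036 = 674041, and √674041 = 821.
So n = (5 + 821) / 14 = 826/14 = 59.
Check: 59·(7·59 − 5)/2 = 12036. ✓

59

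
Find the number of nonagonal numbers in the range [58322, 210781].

The n-th nonagonal number is n(7n−5)/2.
Smallest index with value ≥ 58322: n = 130 (giving 58825).
Largest index with value ≤ 210781: n = 245 (giving 209475).
Indices 130 through 245: 116 terms.

116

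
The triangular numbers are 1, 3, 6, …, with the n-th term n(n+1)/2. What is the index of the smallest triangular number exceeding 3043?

78

Solve n(n+1)/2 > 3043 for integer n.
The largest n with value ≤ 3043 is 77 (since 3003 ≤ 3043 < 3081), so the first above is n = 78, value 3081.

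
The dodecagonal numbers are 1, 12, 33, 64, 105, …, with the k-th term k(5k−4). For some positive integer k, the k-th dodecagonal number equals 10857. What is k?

Set n(5n−4) = 10857, giving 5n² − 4n − 10857 = 0.
The discriminant is 16 + 20·10857 = 217156, and √217156 = 466.
So n = (4 + 466) / 10 = 470/10 = 47.

47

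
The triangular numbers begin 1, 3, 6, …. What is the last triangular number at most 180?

Solve n(n+1)/2 ≤ 180 for integer n.
n = 18 gives 171 ≤ 180, while n = 19 gives 190 > 180; so the answer is 171.

171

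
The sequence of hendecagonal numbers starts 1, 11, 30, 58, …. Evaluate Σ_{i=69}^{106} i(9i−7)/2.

Σ i(9i−7)/2 = (9Σi² − 7Σi) / 2 over i = 69..106.
Σi = 5671 − 2346 = 3325 and Σi² = 402641 − 107134 = 295507.
(9·295507 − 7·3325) / 2 = 2636288/2 = 1318144.

1318144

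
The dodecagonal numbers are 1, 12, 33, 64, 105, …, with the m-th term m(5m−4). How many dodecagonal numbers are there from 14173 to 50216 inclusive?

47

The n-th dodecagonal number is n(5n−4).
Smallest index with value ≥ 14173: n = 54 (giving 14364).
Largest index with value ≤ 50216: n = 100 (giving 49600).
Indices 54 through 100: 47 terms.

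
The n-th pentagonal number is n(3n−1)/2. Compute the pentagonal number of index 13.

The 13th pentagonal number is n(3n−1)/2 with n = 13.
13·(3·13 − 1)/2 = 13·38/2 = 13·19 = 247.

247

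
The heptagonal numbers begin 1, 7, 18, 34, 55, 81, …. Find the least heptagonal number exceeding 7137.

Solve n(5n−3)/2 > 7137 for integer n.
The largest n with value ≤ 7137 is 53 (since 6943 ≤ 7137 < 7209), so the first above is n = 54, value 7209.

7209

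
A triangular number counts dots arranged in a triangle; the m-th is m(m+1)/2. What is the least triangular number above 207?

Solve n(n+1)/2 > 207 for integer n.
The largest n with value ≤ 207 is 19 (since 190 ≤ 207 < 210), so the first above is n = 20, value 210.

210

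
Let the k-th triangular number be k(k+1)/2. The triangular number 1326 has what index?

Set n(n+1)/2 = 1326, giving n² + n − 2652 = 0.
The discriminant is 1 + 8·1326 = 10609, and √10609 = 103.
So n = (-1 + 103) / 2 = 102/2 = 51.

51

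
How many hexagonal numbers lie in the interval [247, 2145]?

The n-th hexagonal number is n(2n−1).
Smallest index with value ≥ 247: n = 12 (giving 276).
Largest index with value ≤ 2145: n = 33 (giving 2145).
Indices 12 through 33: 22 terms.

22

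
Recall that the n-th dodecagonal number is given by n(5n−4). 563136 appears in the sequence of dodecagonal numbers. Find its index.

336

Set n(5n−4) = 563136, giving 5n² − 4n − 563136 = 0.
So n = (4 + 3356) / 10 = 3360/10 = 336.
Check: 336·(5·336 − 4) = 563136. ✓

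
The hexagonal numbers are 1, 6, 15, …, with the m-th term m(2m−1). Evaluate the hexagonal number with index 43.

The 43rd hexagonal number is n(2n−1) with n = 43.
43·(2·43 − 1) = 43·85 = 3655.

3655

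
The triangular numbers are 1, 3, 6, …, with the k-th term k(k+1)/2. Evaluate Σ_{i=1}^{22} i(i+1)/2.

Σ i(i+1)/2 = (Σi² + Σi) / 2 over i = 1..22.
Σi = 253 and Σi² = 3795.
(1·3795 + 1·253) / 2 = 4048/2 = 2024.

2024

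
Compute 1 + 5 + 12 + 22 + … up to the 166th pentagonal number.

Σ i(3i−1)/2 = (3Σi² − Σi) / 2 over i = 1..166.
Σi = 13861 and Σi² = 1538571.
(3·1538571 − 1·13861) / 2 = 4601852/2 = 2300926.

2300926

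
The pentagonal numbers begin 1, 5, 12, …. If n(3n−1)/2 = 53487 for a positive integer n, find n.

Set n(3n−1)/2 = 53487, giving 3n² − n − 106974 = 0.
The discriminant is 1 + 24·53487 = 1283689, and √1283689 = 1133.
So n = (1 + 1133) / 6 = 1134/6 = 189.
Check: 189·(3·189 − 1)/2 = 53487. ✓

189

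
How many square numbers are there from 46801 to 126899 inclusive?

The n-th square number is n².
Smallest index with value ≥ 46801: n = 217 (giving 47089).
Largest index with value ≤ 126899: n = 356 (giving 126736).
Indices 217 through 356: 140 terms.

140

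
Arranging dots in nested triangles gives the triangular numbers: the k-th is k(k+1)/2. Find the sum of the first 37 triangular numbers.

Σ i(i+1)/2 = (Σi² + Σi) / 2 over i = 1..37.
Σi = 703 and Σi² = 17575.
(1·17575 + 1·703) / 2 = 18278/2 = 9139.

9139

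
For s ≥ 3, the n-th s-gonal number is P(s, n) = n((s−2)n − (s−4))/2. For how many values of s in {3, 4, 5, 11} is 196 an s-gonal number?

2

s = 3: P(3, 19) = 190 and P(3, 20) = 210; 196 is not s-gonal.
s = 4: P(4, 14) = 196. ✓
s = 5: P(5, 11) = 176 and P(5, 12) = 210; 196 is not s-gonal.
s = 11: P(11, 7) = 196. ✓
Hits: s ∈ {4, 11} → 2.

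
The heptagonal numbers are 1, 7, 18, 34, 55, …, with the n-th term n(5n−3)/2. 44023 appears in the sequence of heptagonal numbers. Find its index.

Set n(5n−3)/2 = 44023, giving 5n² − 3n − 88046 = 0.
The discriminant is 9 + 40·44023 = 1760929, and √1760929 = 1327.
So n = (3 + 1327) / 10 = 1330/10 = 133.

133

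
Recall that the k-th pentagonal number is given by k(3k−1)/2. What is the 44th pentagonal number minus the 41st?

44·(3·44 − 1)/2 = 2882 and 41·(3·41 − 1)/2 = 2501.
Difference: 2882 − 2501 = 381.

381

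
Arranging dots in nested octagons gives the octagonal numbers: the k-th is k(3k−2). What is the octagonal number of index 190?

The 190th octagonal number is n(3n−2) with n = 190.
190·(3·190 − 2) = 190·568 = 107920.

107920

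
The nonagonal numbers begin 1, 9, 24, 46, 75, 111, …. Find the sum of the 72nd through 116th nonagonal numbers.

1407660

Σ i(7i−5)/2 = (7Σi² − 5Σi) / 2 over i = 72..116.
Σi = 6786 − 2556 = 4230 and Σi² = 527046 − 121836 = 405210.
(7·405210 − 5·4230) / 2 = 2815320/2 = 1407660.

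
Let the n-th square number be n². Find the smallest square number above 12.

16

Solve n² > 12 for integer n.
The largest n with value ≤ 12 is 3 (since 9 ≤ 12 < 16), so the first above is n = 4, value 16.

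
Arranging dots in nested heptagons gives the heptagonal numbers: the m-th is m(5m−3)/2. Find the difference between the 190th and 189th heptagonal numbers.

946

Consecutive heptagonal numbers differ by 5n − 4: here 5·190 − 4 = 946.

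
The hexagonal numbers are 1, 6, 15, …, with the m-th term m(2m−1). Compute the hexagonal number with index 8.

120

The 8th hexagonal number is n(2n−1) with n = 8.
8·(2·8 − 1) = 8·15 = 120.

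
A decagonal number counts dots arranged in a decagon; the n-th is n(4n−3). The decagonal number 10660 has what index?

52

Set n(4n−3) = 10660, giving 4n² − 3n − 10660 = 0.
The discriminant is 9 + 16·10660 = 170569, and √170569 = 413.
So n = (3 + 413) / 8 = 416/8 = 52.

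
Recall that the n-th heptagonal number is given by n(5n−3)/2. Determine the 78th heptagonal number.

15093

The 78th heptagonal number is n(5n−3)/2 with n = 78.
78·(5·78 − 3)/2 = 78·387/2 = 15093.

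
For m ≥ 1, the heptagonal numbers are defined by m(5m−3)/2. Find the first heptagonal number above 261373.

Solve n(5n−3)/2 > 261373 for integer n.
The largest n with value ≤ 261373 is 323 (since 260338 ≤ 261373 < 261954), so the first above is n = 324, value 261954.

261954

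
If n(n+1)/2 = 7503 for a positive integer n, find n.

122

Set n(n+1)/2 = 7503, giving n² + n − 15006 = 0.
The discriminant is 1 + 8·7503 = 60025, and √60025 = 245.
So n = (-1 + 245) / 2 = 244/2 = 122.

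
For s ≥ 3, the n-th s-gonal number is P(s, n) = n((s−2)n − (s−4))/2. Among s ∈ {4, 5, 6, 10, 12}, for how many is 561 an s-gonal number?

2

s = 4: P(4, 23) = 529 and P(4, 24) = 576; 561 is not s-gonal.
s = 5: P(5, 19) = 532 and P(5, 20) = 590; 561 is not s-gonal.
s = 6: P(6, 17) = 561. ✓
s = 10: P(10, 12) = 540 and P(10, 13) = 637; 561 is not s-gonal.
s = 12: P(12, 11) = 561. ✓
Hits: s ∈ {6, 12} → 2.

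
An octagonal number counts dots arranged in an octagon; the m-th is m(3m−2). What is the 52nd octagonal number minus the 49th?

52·(3·52 − 2) = 8008 and 49·(3·49 − 2) = 7105.
Difference: 8008 − 7105 = 903.

903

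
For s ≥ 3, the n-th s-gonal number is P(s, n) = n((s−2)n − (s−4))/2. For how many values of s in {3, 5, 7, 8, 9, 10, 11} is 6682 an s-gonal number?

s = 3: P(3, 115) = 6670 and P(3, 116) = 6786; 6682 is not s-gonal.
s = 5: P(5, 66) = 6501 and P(5, 67) = 6700; 6682 is not s-gonal.
s = 7: P(7, 52) = 6682. ✓
s = 8: P(8, 47) = 6533 and P(8, 48) = 6816; 6682 is not s-gonal.
s = 9: P(9, 44) = 6666 and P(9, 45) = 6975; 6682 is not s-gonal.
s = 10: P(10, 41) = 6601 and P(10, 42) = 6930; 6682 is not s-gonal.
s = 11: P(11, 38) = 6365 and P(11, 39) = 6708; 6682 is not s-gonal.
Hits: s ∈ {7} → 1.

1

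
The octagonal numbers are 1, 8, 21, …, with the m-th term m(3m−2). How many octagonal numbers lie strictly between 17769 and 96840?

102

The n-th octagonal number is n(3n−2).
Smallest index with value > 17769: n = 78 (giving 18096).
Largest index with value < 96840: n = 179 (giving 95765).
Indices 78 through 179: 102 terms.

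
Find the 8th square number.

The 8th square number is n² with n = 8.
8² = 64.

64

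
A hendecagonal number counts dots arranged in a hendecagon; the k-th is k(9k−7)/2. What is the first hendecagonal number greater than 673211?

676090

Solve n(9n−7)/2 > 673211 for integer n.
The largest n with value ≤ 673211 is 387 (since 672606 ≤ 673211 < 676090), so the first above is n = 388, value 676090.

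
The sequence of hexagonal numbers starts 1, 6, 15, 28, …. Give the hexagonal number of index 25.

1225

The 25th hexagonal number is n(2n−1) with n = 25.
25·(2·25 − 1) = 25·49 = 1225.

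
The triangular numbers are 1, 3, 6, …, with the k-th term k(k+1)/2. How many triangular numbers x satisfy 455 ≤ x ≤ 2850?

46

The n-th triangular number is n(n+1)/2.
Smallest index with value ≥ 455: n = 30 (giving 465).
Largest index with value ≤ 2850: n = 75 (giving 2850).
Indices 30 through 75: 46 terms.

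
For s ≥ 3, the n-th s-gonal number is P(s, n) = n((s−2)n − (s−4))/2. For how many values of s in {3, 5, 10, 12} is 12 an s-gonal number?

2

s = 3: P(3, 4) = 10 and P(3, 5) = 15; 12 is not s-gonal.
s = 5: P(5, 3) = 12. ✓
s = 10: P(10, 2) = 10 and P(10, 3) = 27; 12 is not s-gonal.
s = 12: P(12, 2) = 12. ✓
Hits: s ∈ {5, 12} → 2.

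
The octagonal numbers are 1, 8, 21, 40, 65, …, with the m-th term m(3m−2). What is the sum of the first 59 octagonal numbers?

Σ i(3i−2) = 3Σi² − 2Σi over i = 1..59.
Σi = 1770 and Σi² = 70210.
3·70210 − 2·1770 = 207090.

207090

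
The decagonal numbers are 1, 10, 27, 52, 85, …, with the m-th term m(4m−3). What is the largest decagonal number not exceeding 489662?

Solve n(4n−3) ≤ 489662 for integer n.
n = 350 gives 488950 ≤ 489662, while n = 351 gives 491751 > 489662; so the answer is 488950.

488950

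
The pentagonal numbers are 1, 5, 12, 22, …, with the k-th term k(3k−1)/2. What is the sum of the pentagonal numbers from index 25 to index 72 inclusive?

182016

Σ i(3i−1)/2 = (3Σi² − Σi) / 2 over i = 25..72.
Σi = 2628 − 300 = 2328 and Σi² = 127020 − 4900 = 122120.
(3·122120 − 1·2328) / 2 = 364032/2 = 182016.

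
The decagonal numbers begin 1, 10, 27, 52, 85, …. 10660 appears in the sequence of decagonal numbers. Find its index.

Set n(4n−3) = 10660, giving 4n² − 3n − 10660 = 0.
The discriminant is 9 + 16·10660 = 170569, and √170569 = 413.
So n = (3 + 413) / 8 = 416/8 = 52.
Check: 52·(4·52 − 3) = 10660. ✓

52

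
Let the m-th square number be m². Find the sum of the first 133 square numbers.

793079

Σ_{i=1}^{133} i² = 133·134·267/6 = 793079.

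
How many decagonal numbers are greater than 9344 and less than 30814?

40

The n-th decagonal number is n(4n−3).
Smallest index with value > 9344: n = 49 (giving 9457).
Largest index with value < 30814: n = 88 (giving 30712).
Indices 49 through 88: 40 terms.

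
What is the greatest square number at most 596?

Solve n² ≤ 596 for integer n.
n = 24 gives 576 ≤ 596, while n = 25 gives 625 > 596; so the answer is 576.

576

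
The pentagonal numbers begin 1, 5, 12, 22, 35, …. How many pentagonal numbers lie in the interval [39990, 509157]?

The n-th pentagonal number is n(3n−1)/2.
Smallest index with value ≥ 39990: n = 164 (giving 40262).
Largest index with value ≤ 509157: n = 582 (giving 507795).
Indices 164 through 582: 419 terms.

419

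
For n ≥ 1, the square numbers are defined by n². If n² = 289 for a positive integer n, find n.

17

We need n² = 289, so n = √289 = 17.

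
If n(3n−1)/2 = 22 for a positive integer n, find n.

Set n(3n−1)/2 = 22, giving 3n² − n − 44 = 0.
The discriminant is 1 + 24·22 = 529, and √529 = 23.
So n = (1 + 23) / 6 = 24/6 = 4.
Check: 4·(3·4 − 1)/2 = 22. ✓

4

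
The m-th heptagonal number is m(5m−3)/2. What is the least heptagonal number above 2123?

2205

Solve n(5n−3)/2 > 2123 for integer n.
The largest n with value ≤ 2123 is 29 (since 2059 ≤ 2123 < 2205), so the first above is n = 30, value 2205.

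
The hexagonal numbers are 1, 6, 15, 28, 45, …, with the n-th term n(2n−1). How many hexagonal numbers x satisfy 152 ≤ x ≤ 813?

The n-th hexagonal number is n(2n−1).
Smallest index with value ≥ 152: n = 9 (giving 153).
Largest index with value ≤ 813: n = 20 (giving 780).
Indices 9 through 20: 12 terms.

12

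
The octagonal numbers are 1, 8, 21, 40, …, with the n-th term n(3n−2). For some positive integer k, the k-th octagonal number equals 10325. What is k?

Set n(3n−2) = 10325, giving 3n² − 2n − 10325 = 0.
So n = (2 + 352) / 6 = 354/6 = 59.

59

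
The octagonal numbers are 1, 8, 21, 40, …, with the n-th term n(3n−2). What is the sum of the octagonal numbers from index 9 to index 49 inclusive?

118285

Σ i(3i−2) = 3Σi² − 2Σi over i = 9..49.
Σi = 1225 − 36 = 1189 and Σi² = 40425 − 204 = 40221.
3·40221 − 2·1189 = 118285.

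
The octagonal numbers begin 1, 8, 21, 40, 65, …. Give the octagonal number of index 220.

144760

220·(3·220 − 2) = 220·658 = 144760.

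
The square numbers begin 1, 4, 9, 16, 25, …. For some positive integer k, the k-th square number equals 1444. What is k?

We need n² = 1444, so n = √1444 = 38.
Check: 38² = 1444. ✓

38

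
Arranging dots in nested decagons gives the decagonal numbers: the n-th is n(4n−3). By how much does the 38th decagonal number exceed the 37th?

Consecutive decagonal numbers differ by 8n − 7: here 8·38 − 7 = 297.

297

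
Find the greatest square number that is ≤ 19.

Solve n² ≤ 19 for integer n.
n = 4 gives 16 ≤ 19, while n = 5 gives 25 > 19; so the answer is 16.

16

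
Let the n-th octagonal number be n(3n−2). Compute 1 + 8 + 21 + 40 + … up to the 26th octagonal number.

17901

Σ i(3i−2) = 3Σi² − 2Σi over i = 1..26.
Σi = 351 and Σi² = 6201.
3·6201 − 2·351 = 17901.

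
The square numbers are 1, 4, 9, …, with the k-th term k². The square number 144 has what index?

12

We need n² = 144, so n = √144 = 12.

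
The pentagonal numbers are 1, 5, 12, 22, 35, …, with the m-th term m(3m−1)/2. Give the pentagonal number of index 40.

The 40th pentagonal number is n(3n−1)/2 with n = 40.
40·(3·40 − 1)/2 = 40·119/2 = 2380.

2380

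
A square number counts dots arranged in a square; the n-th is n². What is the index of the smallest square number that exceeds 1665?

41

Solve n² > 1665 for integer n.
The largest n with value ≤ 1665 is 40 (since 1600 ≤ 1665 < 1681), so the first above is n = 41, value 1681.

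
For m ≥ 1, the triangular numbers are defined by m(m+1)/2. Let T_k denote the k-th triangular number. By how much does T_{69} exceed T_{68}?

Consecutive triangular numbers differ by n: T_{69} − T_{68} = 69.

69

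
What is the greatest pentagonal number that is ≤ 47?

Solve n(3n−1)/2 ≤ 47 for integer n.
n = 5 gives 35 ≤ 47, while n = 6 gives 51 > 47; so the answer is 35.

35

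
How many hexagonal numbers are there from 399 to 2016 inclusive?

The n-th hexagonal number is n(2n−1).
Smallest index with value ≥ 399: n = 15 (giving 435).
Largest index with value ≤ 2016: n = 32 (giving 2016).
Indices 15 through 32: 18 terms.

18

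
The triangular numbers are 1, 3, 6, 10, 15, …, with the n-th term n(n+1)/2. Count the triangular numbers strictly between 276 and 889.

The n-th triangular number is n(n+1)/2.
Smallest index with value > 276: n = 24 (giving 300).
Largest index with value < 889: n = 41 (giving 861).
Indices 24 through 41: 18 terms.

18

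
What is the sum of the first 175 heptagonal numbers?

4481400

Σ i(5i−3)/2 = (5Σi² − 3Σi) / 2 over i = 1..175.
Σi = 15400 and Σi² = 1801800.
(5·1801800 − 3·15400) / 2 = 8962800/2 = 4481400.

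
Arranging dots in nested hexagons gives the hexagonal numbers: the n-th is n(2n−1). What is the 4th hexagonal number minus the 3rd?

Consecutive hexagonal numbers differ by 4n − 3: here 4·4 − 3 = 13.

13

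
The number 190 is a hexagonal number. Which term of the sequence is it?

10

Set n(2n−1) = 190, giving 2n² − n − 190 = 0.
So n = (1 + 39) / 4 = 40/4 = 10.
Check: 10·(2·10 − 1) = 190. ✓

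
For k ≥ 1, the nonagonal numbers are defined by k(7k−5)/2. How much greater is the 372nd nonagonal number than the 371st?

2598

Consecutive nonagonal numbers differ by 7n − 6: here 7·372 − 6 = 2598.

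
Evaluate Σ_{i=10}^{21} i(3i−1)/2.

Σ i(3i−1)/2 = (3Σi² − Σi) / 2 over i = 10..21.
Σi = 231 − 45 = 186 and Σi² = 3311 − 285 = 3026.
(3·3026 − 1·186) / 2 = 8892/2 = 4446.

4446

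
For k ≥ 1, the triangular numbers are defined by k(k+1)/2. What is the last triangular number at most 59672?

59340

Solve n(n+1)/2 ≤ 59672 for integer n.
n = 344 gives 59340 ≤ 59672, while n = 345 gives 59685 > 59672; so the answer is 59340.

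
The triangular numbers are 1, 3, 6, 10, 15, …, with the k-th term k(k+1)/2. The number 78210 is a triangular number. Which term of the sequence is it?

395

Set n(n+1)/2 = 78210, giving n² + n − 156420 = 0.
The discriminant is 1 + 8·78210 = 625681, and √625681 = 791.
So n = (-1 + 791) / 2 = 790/2 = 395.
Check: 395·396/2 = 78210. ✓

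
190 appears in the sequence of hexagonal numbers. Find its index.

Set n(2n−1) = 190, giving 2n² − n − 190 = 0.
So n = (1 + 39) / 4 = 40/4 = 10.
Check: 10·(2·10 − 1) = 190. ✓

10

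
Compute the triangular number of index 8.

36

The 8th triangular number is n(n+1)/2 with n = 8.
8·9/2 = 72/2 = 36.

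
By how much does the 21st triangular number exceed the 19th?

41

21·22/2 = 231 and 19·20/2 = 190.
Difference: 231 − 190 = 41.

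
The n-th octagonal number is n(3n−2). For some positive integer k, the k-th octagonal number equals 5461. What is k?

Set n(3n−2) = 5461, giving 3n² − 2n − 5461 = 0.
The discriminant is 4 + 12·5461 = 65536, and √65536 = 256.
So n = (2 + 256) / 6 = 258/6 = 43.
Check: 43·(3·43 − 2) = 5461. ✓

43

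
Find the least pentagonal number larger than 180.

210

Solve n(3n−1)/2 > 180 for integer n.
The largest n with value ≤ 180 is 11 (since 176 ≤ 180 < 210), so the first above is n = 12, value 210.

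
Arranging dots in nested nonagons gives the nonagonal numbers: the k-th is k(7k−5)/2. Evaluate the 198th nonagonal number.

136719

The 198th nonagonal number is n(7n−5)/2 with n = 198.
198·(7·198 − 5)/2 = 198·1381/2 = 136719.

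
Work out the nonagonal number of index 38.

38·(7·38 − 5)/2 = 38·261/2 = 4959.

4959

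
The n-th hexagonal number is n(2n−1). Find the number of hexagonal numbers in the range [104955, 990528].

The n-th hexagonal number is n(2n−1).
Smallest index with value ≥ 104955: n = 230 (giving 105570).
Largest index with value ≤ 990528: n = 704 (giving 990528).
Indices 230 through 704: 475 terms.

475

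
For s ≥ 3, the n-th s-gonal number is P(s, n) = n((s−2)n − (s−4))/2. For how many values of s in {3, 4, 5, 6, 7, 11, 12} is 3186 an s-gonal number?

2

s = 3: P(3, 79) = 3160 and P(3, 80) = 3240; 3186 is not s-gonal.
s = 4: P(4, 56) = 3136 and P(4, 57) = 3249; 3186 is not s-gonal.
s = 5: P(5, 46) = 3151 and P(5, 47) = 3290; 3186 is not s-gonal.
s = 6: P(6, 40) = 3160 and P(6, 41) = 3321; 3186 is not s-gonal.
s = 7: P(7, 36) = 3186. ✓
s = 11: P(11, 27) = 3186. ✓
s = 12: P(12, 25) = 3025 and P(12, 26) = 3276; 3186 is not s-gonal.
Hits: s ∈ {7, 11} → 2.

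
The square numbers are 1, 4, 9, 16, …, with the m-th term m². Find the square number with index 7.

49

The 7th square number is n² with n = 7.
7² = 49.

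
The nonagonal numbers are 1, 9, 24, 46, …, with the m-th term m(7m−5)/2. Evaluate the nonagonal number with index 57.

The 57th nonagonal number is n(7n−5)/2 with n = 57.
57·(7·57 − 5)/2 = 57·394/2 = 57·197 = 11229.

11229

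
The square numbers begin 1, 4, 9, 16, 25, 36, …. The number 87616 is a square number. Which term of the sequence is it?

296

We need n² = 87616, so n = √87616 = 296.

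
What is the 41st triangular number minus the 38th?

41·42/2 = 861 and 38·39/2 = 741.
Difference: 861 − 741 = 120.

120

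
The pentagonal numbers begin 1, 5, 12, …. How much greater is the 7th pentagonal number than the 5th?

35

7·(3·7 − 1)/2 = 70 and 5·(3·5 − 1)/2 = 35.
Difference: 70 − 35 = 35.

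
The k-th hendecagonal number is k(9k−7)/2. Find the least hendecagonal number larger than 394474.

Solve n(9n−7)/2 > 394474 for integer n.
The largest n with value ≤ 394474 is 296 (since 393236 ≤ 394474 < 395901), so the first above is n = 297, value 395901.

395901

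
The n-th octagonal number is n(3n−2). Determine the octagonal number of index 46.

46·(3·46 − 2) = 46·136 = 6256.

6256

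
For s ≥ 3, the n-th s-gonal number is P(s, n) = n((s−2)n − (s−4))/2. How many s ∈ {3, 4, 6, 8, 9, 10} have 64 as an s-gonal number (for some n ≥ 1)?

1

s = 3: P(3, 10) = 55 and P(3, 11) = 66; 64 is not s-gonal.
s = 4: P(4, 8) = 64. ✓
s = 6: P(6, 5) = 45 and P(6, 6) = 66; 64 is not s-gonal.
s = 8: P(8, 4) = 40 and P(8, 5) = 65; 64 is not s-gonal.
s = 9: P(9, 4) = 46 and P(9, 5) = 75; 64 is not s-gonal.
s = 10: P(10, 4) = 52 and P(10, 5) = 85; 64 is not s-gonal.
Hits: s ∈ {4} → 1.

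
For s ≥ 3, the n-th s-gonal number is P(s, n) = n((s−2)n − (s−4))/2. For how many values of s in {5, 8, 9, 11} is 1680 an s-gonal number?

s = 5: P(5, 33) = 1617 and P(5, 34) = 1717; 1680 is not s-gonal.
s = 8: P(8, 24) = 1680. ✓
s = 9: P(9, 22) = 1639 and P(9, 23) = 1794; 1680 is not s-gonal.
s = 11: P(11, 19) = 1558 and P(11, 20) = 1730; 1680 is not s-gonal.
Hits: s ∈ {8} → 1.

1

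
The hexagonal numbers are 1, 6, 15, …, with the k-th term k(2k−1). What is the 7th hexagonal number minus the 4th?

7·(2·7 − 1) = 91 and 4·(2·4 − 1) = 28.
Difference: 91 − 28 = 63.

63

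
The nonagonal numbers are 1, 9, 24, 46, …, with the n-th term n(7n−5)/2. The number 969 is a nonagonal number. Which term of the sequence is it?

17

Set n(7n−5)/2 = 969, giving 7n² − 5n − 1938 = 0.
The discriminant is 25 + 56·969 = 54289, and √54289 = 233.
So n = (5 + 233) / 14 = 238/14 = 17.
Check: 17·(7·17 − 5)/2 = 969. ✓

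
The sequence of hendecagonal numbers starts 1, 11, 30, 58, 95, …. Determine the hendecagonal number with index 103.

47380

103·(9·103 − 7)/2 = 103·920/2 = 103·460 = 47380.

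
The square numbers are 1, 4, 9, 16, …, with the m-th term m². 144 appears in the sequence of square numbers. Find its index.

We need n² = 144, so n = √144 = 12.
Check: 12² = 144. ✓

12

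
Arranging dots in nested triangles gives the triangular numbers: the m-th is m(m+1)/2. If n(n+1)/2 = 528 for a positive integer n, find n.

Set n(n+1)/2 = 528, giving n² + n − 1056 = 0.
The discriminant is 1 + 8·528 = 4225, and √4225 = 65.
So n = (-1 + 65) / 2 = 64/2 = 32.

32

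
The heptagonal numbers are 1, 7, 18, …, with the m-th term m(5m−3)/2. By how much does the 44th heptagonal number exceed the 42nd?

44·(5·44 − 3)/2 = 4774 and 42·(5·42 − 3)/2 = 4347.
Difference: 4774 − 4347 = 427.

427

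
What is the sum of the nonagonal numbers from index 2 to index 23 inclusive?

Σ i(7i−5)/2 = (7Σi² − 5Σi) / 2 over i = 2..23.
Σi = 276 − 1 = 275 and Σi² = 4324 − 1 = 4323.
(7·4323 − 5·275) / 2 = 28886/2 = 14443.

14443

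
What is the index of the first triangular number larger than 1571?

56

Solve n(n+1)/2 > 1571 for integer n.
The largest n with value ≤ 1571 is 55 (since 1540 ≤ 1571 < 1596), so the first above is n = 56, value 1596.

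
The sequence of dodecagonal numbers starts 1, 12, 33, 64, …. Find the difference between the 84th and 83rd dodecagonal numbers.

831

Consecutive dodecagonal numbers differ by 10n − 9: here 10·84 − 9 = 831.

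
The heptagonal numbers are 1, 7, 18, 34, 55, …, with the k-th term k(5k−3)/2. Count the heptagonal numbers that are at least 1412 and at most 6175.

The n-th heptagonal number is n(5n−3)/2.
Smallest index with value ≥ 1412: n = 25 (giving 1525).
Largest index with value ≤ 6175: n = 50 (giving 6175).
Indices 25 through 50: 26 terms.

26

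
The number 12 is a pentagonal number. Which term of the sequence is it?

3

Set n(3n−1)/2 = 12, giving 3n² − n − 24 = 0.
The discriminant is 1 + 24·12 = 289, and √289 = 17.
So n = (1 + 17) / 6 = 18/6 = 3.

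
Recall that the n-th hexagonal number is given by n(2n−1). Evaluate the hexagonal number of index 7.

91

The 7th hexagonal number is n(2n−1) with n = 7.
7·(2·7 − 1) = 7·13 = 91.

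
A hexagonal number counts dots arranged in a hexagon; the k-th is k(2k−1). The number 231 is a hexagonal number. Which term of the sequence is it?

11

Set n(2n−1) = 231, giving 2n² − n − 231 = 0.
The discriminant is 1 + 8·231 = 1849, and √1849 = 43.
So n = (1 + 43) / 4 = 44/4 = 11.
Check: 11·(2·11 − 1) = 231. ✓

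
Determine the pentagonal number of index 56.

The 56th pentagonal number is n(3n−1)/2 with n = 56.
56·(3·56 − 1)/2 = 56·167/2 = 4676.

4676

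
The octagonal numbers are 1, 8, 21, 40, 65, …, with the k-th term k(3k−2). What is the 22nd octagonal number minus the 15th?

763

22·(3·22 − 2) = 1408 and 15·(3·15 − 2) = 645.
Difference: 1408 − 645 = 763.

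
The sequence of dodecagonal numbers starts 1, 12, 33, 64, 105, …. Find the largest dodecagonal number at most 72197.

71520

Solve n(5n−4) ≤ 72197 for integer n.
n = 120 gives 71520 ≤ 72197, while n = 121 gives 72721 > 72197; so the answer is 71520.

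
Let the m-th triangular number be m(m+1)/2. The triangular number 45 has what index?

Set n(n+1)/2 = 45, giving n² + n − 90 = 0.
So n = (-1 + 19) / 2 = 18/2 = 9.

9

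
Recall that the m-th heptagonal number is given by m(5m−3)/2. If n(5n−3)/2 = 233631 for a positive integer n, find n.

306

Set n(5n−3)/2 = 233631, giving 5n² − 3n − 467262 = 0.
The discriminant is 9 + 40·233631 = 9345249, and √9345249 = 3057.
So n = (3 + 3057) / 10 = 3060/10 = 306.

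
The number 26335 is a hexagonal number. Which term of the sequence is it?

115

Set n(2n−1) = 26335, giving 2n² − n − 26335 = 0.
The discriminant is 1 + 8·26335 = 210681, and √210681 = 459.
So n = (1 + 459) / 4 = 460/4 = 115.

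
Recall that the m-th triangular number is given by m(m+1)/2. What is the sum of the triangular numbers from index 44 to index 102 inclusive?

Σ i(i+1)/2 = (Σi² + Σi) / 2 over i = 44..102.
Σi = 5253 − 946 = 4307 and Σi² = 358955 − 27434 = 331521.
(1·331521 + 1·4307) / 2 = 335828/2 = 167914.

167914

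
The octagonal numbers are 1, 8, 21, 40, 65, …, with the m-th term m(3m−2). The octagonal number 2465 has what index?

Set n(3n−2) = 2465, giving 3n² − 2n − 2465 = 0.
The discriminant is 4 + 12·2465 = 29584, and √29584 = 172.
So n = (2 + 172) / 6 = 174/6 = 29.

29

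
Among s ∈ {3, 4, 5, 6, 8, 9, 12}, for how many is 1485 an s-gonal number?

1

s = 3: P(3, 54) = 1485. ✓
s = 4: P(4, 38) = 1444 and P(4, 39) = 1521; 1485 is not s-gonal.
s = 5: P(5, 31) = 1426 and P(5, 32) = 1520; 1485 is not s-gonal.
s = 6: P(6, 27) = 1431 and P(6, 28) = 1540; 1485 is not s-gonal.
s = 8: P(8, 22) = 1408 and P(8, 23) = 1541; 1485 is not s-gonal.
s = 9: P(9, 20) = 1350 and P(9, 21) = 1491; 1485 is not s-gonal.
s = 12: P(12, 17) = 1377 and P(12, 18) = 1548; 1485 is not s-gonal.
Hits: s ∈ {3} → 1.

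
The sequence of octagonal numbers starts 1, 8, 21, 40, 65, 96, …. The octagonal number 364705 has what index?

Set n(3n−2) = 364705, giving 3n² − 2n − 364705 = 0.
So n = (2 + 2092) / 6 = 2094/6 = 349.

349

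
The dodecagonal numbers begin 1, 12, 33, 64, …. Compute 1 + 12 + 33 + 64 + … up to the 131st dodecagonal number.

3755246

Σ i(5i−4) = 5Σi² − 4Σi over i = 1..131.
Σi = 8646 and Σi² = 757966.
5·757966 − 4·8646 = 3755246.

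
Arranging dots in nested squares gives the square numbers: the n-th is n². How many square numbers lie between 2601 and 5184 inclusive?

The n-th square number is n².
Smallest index with value ≥ 2601: n = 51 (giving 2601).
Largest index with value ≤ 5184: n = 72 (giving 5184).
Indices 51 through 72: 22 terms.

22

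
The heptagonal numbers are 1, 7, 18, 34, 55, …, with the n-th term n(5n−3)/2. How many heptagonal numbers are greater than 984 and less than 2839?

The n-th heptagonal number is n(5n−3)/2.
Smallest index with value > 984: n = 21 (giving 1071).
Largest index with value < 2839: n = 33 (giving 2673).
Indices 21 through 33: 13 terms.

13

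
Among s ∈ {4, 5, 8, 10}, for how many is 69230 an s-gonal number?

s = 4: P(4, 263) = 69169 and P(4, 264) = 69696; 69230 is not s-gonal.
s = 5: P(5, 215) = 69230. ✓
s = 8: P(8, 152) = 69008 and P(8, 153) = 69921; 69230 is not s-gonal.
s = 10: P(10, 131) = 68251 and P(10, 132) = 69300; 69230 is not s-gonal.
Hits: s ∈ {5} → 1.

1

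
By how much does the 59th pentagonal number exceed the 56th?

516

59·(3·59 − 1)/2 = 5192 and 56·(3·56 − 1)/2 = 4676.
Difference: 5192 − 4676 = 516.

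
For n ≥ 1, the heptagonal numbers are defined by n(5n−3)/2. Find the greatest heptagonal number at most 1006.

970

Solve n(5n−3)/2 ≤ 1006 for integer n.
n = 20 gives 970 ≤ 1006, while n = 21 gives 1071 > 1006; so the answer is 970.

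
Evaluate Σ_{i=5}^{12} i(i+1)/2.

344

Σ i(i+1)/2 = (Σi² + Σi) / 2 over i = 5..12.
Σi = 78 − 10 = 68 and Σi² = 650 − 30 = 620.
(1·620 + 1·68) / 2 = 688/2 = 344.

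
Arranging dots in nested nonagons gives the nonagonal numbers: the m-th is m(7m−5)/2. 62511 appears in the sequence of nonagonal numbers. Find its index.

Set n(7n−5)/2 = 62511, giving 7n² − 5n − 125022 = 0.
The discriminant is 25 + 56·62511 = 3500641, and √3500641 = 1871.
So n = (5 + 1871) / 14 = 1876/14 = 134.

134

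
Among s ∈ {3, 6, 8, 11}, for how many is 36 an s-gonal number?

s = 3: P(3, 8) = 36. ✓
s = 6: P(6, 4) = 28 and P(6, 5) = 45; 36 is not s-gonal.
s = 8: P(8, 3) = 21 and P(8, 4) = 40; 36 is not s-gonal.
s = 11: P(11, 3) = 30 and P(11, 4) = 58; 36 is not s-gonal.
Hits: s ∈ {3} → 1.

1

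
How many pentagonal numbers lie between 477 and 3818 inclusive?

The n-th pentagonal number is n(3n−1)/2.
Smallest index with value ≥ 477: n = 18 (giving 477).
Largest index with value ≤ 3818: n = 50 (giving 3725).
Indices 18 through 50: 33 terms.

33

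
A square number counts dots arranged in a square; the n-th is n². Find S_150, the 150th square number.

150² = 22500.

22500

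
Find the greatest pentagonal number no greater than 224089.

223301

Solve n(3n−1)/2 ≤ 224089 for integer n.
n = 386 gives 223301 ≤ 224089, while n = 387 gives 224460 > 224089; so the answer is 223301.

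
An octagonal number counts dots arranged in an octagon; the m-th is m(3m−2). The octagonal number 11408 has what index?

Set n(3n−2) = 11408, giving 3n² − 2n − 11408 = 0.
The discriminant is 4 + 12·11408 = 136900, and √136900 = 370.
So n = (2 + 370) / 6 = 372/6 = 62.

62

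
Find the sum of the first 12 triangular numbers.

Σ i(i+1)/2 = (Σi² + Σi) / 2 over i = 1..12.
Σi = 78 and Σi² = 650.
(1·650 + 1·78) / 2 = 728/2 = 364.

364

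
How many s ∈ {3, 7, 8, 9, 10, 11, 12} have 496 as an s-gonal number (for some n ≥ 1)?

s = 3: P(3, 31) = 496. ✓
s = 7: P(7, 14) = 469 and P(7, 15) = 540; 496 is not s-gonal.
s = 8: P(8, 13) = 481 and P(8, 14) = 560; 496 is not s-gonal.
s = 9: P(9, 12) = 474 and P(9, 13) = 559; 496 is not s-gonal.
s = 10: P(10, 11) = 451 and P(10, 12) = 540; 496 is not s-gonal.
s = 11: P(11, 10) = 415 and P(11, 11) = 506; 496 is not s-gonal.
s = 12: P(12, 10) = 460 and P(12, 11) = 561; 496 is not s-gonal.
Hits: s ∈ {3} → 1.

1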